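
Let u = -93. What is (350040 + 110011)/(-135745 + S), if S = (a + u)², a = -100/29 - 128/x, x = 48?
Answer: -3482126019/953097776 ≈ -3.6535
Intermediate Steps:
a = -532/87 (a = -100/29 - 128/48 = -100*1/29 - 128*1/48 = -100/29 - 8/3 = -532/87 ≈ -6.1149)
S = 74356129/7569 (S = (-532/87 - 93)² = (-8623/87)² = 74356129/7569 ≈ 9823.8)
(350040 + 110011)/(-135745 + S) = (350040 + 110011)/(-135745 + 74356129/7569) = 460051/(-953097776/7569) = 460051*(-7569/953097776) = -3482126019/953097776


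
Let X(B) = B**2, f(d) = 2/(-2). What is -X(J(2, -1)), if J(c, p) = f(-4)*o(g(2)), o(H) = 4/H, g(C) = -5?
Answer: -16/25 ≈ -0.64000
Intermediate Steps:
f(d) = -1 (f(d) = 2*(-1/2) = -1)
J(c, p) = 4/5 (J(c, p) = -4/(-5) = -4*(-1)/5 = -1*(-4/5) = 4/5)
-X(J(2, -1)) = -(4/5)**2 = -1*16/25 = -16/25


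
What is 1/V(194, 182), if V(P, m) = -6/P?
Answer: -97/3 ≈ -32.333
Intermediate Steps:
1/V(194, 182) = 1/(-6/194) = 1/(-6*1/194) = 1/(-3/97) = -97/3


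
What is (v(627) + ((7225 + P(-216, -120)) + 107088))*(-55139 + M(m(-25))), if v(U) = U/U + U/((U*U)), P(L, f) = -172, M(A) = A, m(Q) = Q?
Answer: -1315974639580/209 ≈ -6.2965e+9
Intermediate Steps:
v(U) = 1 + 1/U (v(U) = 1 + U/(U²) = 1 + U/U² = 1 + 1/U)
(v(627) + ((7225 + P(-216, -120)) + 107088))*(-55139 + M(m(-25))) = ((1 + 627)/627 + ((7225 - 172) + 107088))*(-55139 - 25) = ((1/627)*628 + (7053 + 107088))*(-55164) = (628/627 + 114141)*(-55164) = (71567035/627)*(-55164) = -1315974639580/209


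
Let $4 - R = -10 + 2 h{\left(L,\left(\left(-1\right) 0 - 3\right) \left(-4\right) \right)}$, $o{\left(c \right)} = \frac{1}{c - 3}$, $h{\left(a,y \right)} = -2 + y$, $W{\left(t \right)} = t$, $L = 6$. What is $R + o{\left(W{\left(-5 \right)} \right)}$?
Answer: $- \frac{49}{8} \approx -6.125$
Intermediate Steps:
$o{\left(c \right)} = \frac{1}{-3 + c}$
$R = -6$ ($R = 4 - \left(-10 + 2 \left(-2 + \left(\left(-1\right) 0 - 3\right) \left(-4\right)\right)\right) = 4 - \left(-10 + 2 \left(-2 + \left(0 - 3\right) \left(-4\right)\right)\right) = 4 - \left(-10 + 2 \left(-2 - -12\right)\right) = 4 - \left(-10 + 2 \left(-2 + 12\right)\right) = 4 - \left(-10 + 2 \cdot 10\right) = 4 - \left(-10 + 20\right) = 4 - 10 = -6$)
$R + o{\left(W{\left(-5 \right)} \right)} = -6 + \frac{1}{-3 - 5} = -6 + \frac{1}{-8} = -6 - \frac{1}{8} = - \frac{49}{8}$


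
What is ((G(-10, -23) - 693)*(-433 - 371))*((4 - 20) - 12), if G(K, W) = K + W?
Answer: -16343712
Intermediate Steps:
((G(-10, -23) - 693)*(-433 - 371))*((4 - 20) - 12) = (((-10 - 23) - 693)*(-433 - 371))*((4 - 20) - 12) = ((-33 - 693)*(-804))*(-16 - 12) = -726*(-804)*(-28) = 583704*(-28) = -16343712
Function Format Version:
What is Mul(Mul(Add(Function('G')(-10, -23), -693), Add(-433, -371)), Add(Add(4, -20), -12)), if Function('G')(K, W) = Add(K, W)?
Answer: -16343712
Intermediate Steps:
Mul(Mul(Add(Function('G')(-10, -23), -693), Add(-433, -371)), Add(Add(4, -20), -12)) = Mul(Mul(Add(Add(-10, -23), -693), Add(-433, -371)), Add(Add(4, -20), -12)) = Mul(Mul(Add(-33, -693), -804), Add(-16, -12)) = Mul(Mul(-726, -804), -28) = Mul(583704, -28) = -16343712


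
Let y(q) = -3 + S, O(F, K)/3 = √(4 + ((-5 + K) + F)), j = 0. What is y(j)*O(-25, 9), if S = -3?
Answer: -18*I*√17 ≈ -74.216*I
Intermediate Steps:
O(F, K) = 3*√(-1 + F + K) (O(F, K) = 3*√(4 + ((-5 + K) + F)) = 3*√(4 + (-5 + F + K)) = 3*√(-1 + F + K))
y(q) = -6 (y(q) = -3 - 3 = -6)
y(j)*O(-25, 9) = -18*√(-1 - 25 + 9) = -18*√(-17) = -18*I*√17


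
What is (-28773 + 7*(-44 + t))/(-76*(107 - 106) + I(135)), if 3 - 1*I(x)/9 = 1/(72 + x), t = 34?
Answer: 663389/1128 ≈ 588.11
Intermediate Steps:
I(x) = 27 - 9/(72 + x)
(-28773 + 7*(-44 + t))/(-76*(107 - 106) + I(135)) = (-28773 + 7*(-44 + 34))/(-76*(107 - 106) + 9*(215 + 3*135)/(72 + 135)) = (-28773 + 7*(-10))/(-76*1 + 9*(215 + 405)/207) = (-28773 - 70)/(-76 + 9*(1/207)*620) = -28843/(-76 + 620/23) = -28843/(-1128/23) = -28843*(-23/1128) = 663389/1128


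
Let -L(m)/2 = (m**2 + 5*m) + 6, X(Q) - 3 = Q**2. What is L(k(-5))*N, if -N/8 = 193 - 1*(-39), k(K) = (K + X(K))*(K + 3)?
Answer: 7023104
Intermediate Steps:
X(Q) = 3 + Q**2
k(K) = (3 + K)*(3 + K + K**2) (k(K) = (K + (3 + K**2))*(K + 3) = (3 + K + K**2)*(3 + K) = (3 + K)*(3 + K + K**2))
L(m) = -12 - 10*m - 2*m**2 (L(m) = -2*((m**2 + 5*m) + 6) = -2*(6 + m**2 + 5*m) = -12 - 10*m - 2*m**2)
N = -1856 (N = -8*(193 - 1*(-39)) = -8*(193 + 39) = -8*232 = -1856)
L(k(-5))*N = (-12 - 10*(9 + (-5)**3 + 4*(-5)**2 + 6*(-5)) - 2*(9 + (-5)**3 + 4*(-5)**2 + 6*(-5))**2)*(-1856) = (-12 - 10*(9 - 125 + 4*25 - 30) - 2*(9 - 125 + 4*25 - 30)**2)*(-1856) = (-12 - 10*(9 - 125 + 100 - 30) - 2*(9 - 125 + 100 - 30)**2)*(-1856) = (-12 - 10*(-46) - 2*(-46)**2)*(-1856) = (-12 + 460 - 2*2116)*(-1856) = (-12 + 460 - 4232)*(-1856) = -3784*(-1856) = 7023104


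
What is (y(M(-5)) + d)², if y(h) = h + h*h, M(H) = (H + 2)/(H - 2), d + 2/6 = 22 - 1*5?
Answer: 6451600/21609 ≈ 298.56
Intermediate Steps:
d = 50/3 (d = -⅓ + (22 - 1*5) = -⅓ + (22 - 5) = -⅓ + 17 = 50/3 ≈ 16.667)
M(H) = (2 + H)/(-2 + H)
y(h) = h + h²
(y(M(-5)) + d)² = (((2 - 5)/(-2 - 5))*(1 + (2 - 5)/(-2 - 5)) + 50/3)² = ((-3/(-7))*(1 - 3/(-7)) + 50/3)² = ((-⅐*(-3))*(1 - ⅐*(-3)) + 50/3)² = (3*(1 + 3/7)/7 + 50/3)² = ((3/7)*(10/7) + 50/3)² = (30/49 + 50/3)² = (2540/147)² = 6451600/21609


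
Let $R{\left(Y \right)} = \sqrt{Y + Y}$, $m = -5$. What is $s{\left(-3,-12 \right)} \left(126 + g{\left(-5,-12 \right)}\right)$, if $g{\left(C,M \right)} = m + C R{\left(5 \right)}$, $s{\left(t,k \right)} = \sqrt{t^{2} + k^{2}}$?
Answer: $- 15 \sqrt{170} + 363 \sqrt{17} \approx 1301.1$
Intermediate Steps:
$s{\left(t,k \right)} = \sqrt{k^{2} + t^{2}}$
$R{\left(Y \right)} = \sqrt{2} \sqrt{Y}$ ($R{\left(Y \right)} = \sqrt{2 Y} = \sqrt{2} \sqrt{Y}$)
$g{\left(C,M \right)} = -5 + C \sqrt{10}$ ($g{\left(C,M \right)} = -5 + C \sqrt{2} \sqrt{5} = -5 + C \sqrt{10}$)
$s{\left(-3,-12 \right)} \left(126 + g{\left(-5,-12 \right)}\right) = \sqrt{\left(-12\right)^{2} + \left(-3\right)^{2}} \left(126 - \left(5 + 5 \sqrt{10}\right)\right) = \sqrt{144 + 9} \left(121 - 5 \sqrt{10}\right) = \sqrt{153} \left(121 - 5 \sqrt{10}\right) = 3 \sqrt{17} \left(121 - 5 \sqrt{10}\right)$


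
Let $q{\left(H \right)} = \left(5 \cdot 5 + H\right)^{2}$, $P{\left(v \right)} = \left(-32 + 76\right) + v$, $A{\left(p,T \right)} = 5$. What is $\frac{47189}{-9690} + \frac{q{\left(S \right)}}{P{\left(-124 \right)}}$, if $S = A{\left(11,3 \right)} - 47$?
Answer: $- \frac{657553}{77520} \approx -8.4824$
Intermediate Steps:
$S = -42$ ($S = 5 - 47 = -42$)
$P{\left(v \right)} = 44 + v$
$q{\left(H \right)} = \left(25 + H\right)^{2}$
$\frac{47189}{-9690} + \frac{q{\left(S \right)}}{P{\left(-124 \right)}} = \frac{47189}{-9690} + \frac{\left(25 - 42\right)^{2}}{44 - 124} = 47189 \left(- \frac{1}{9690}\right) + \frac{\left(-17\right)^{2}}{-80} = - \frac{47189}{9690} + 289 \left(- \frac{1}{80}\right) = - \frac{47189}{9690} - \frac{289}{80} = - \frac{657553}{77520}$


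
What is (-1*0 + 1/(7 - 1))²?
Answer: 1/36 ≈ 0.027778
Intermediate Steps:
(-1*0 + 1/(7 - 1))² = (0 + 1/6)² = (0 + ⅙)² = (⅙)² = 1/36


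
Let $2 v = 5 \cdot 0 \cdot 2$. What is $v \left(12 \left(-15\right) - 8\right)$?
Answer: $0$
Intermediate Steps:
$v = 0$ ($v = \frac{5 \cdot 0 \cdot 2}{2} = \frac{0 \cdot 2}{2} = \frac{1}{2} \cdot 0 = 0$)
$v \left(12 \left(-15\right) - 8\right) = 0 \left(12 \left(-15\right) - 8\right) = 0 \left(-180 - 8\right) = 0 \left(-188\right) = 0$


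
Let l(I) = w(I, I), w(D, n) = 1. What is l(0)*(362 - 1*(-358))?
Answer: 720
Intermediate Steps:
l(I) = 1
l(0)*(362 - 1*(-358)) = 1*(362 - 1*(-358)) = 1*(362 + 358) = 1*720 = 720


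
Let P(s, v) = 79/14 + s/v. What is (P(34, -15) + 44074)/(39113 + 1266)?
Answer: 9256249/8479590 ≈ 1.0916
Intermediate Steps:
P(s, v) = 79/14 + s/v (P(s, v) = 79*(1/14) + s/v = 79/14 + s/v)
(P(34, -15) + 44074)/(39113 + 1266) = ((79/14 + 34/(-15)) + 44074)/(39113 + 1266) = ((79/14 + 34*(-1/15)) + 44074)/40379 = ((79/14 - 34/15) + 44074)*(1/40379) = (709/210 + 44074)*(1/40379) = (9256249/210)*(1/40379) = 9256249/8479590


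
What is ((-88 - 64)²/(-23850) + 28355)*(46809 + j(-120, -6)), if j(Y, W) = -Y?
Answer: 5289239677189/3975 ≈ 1.3306e+9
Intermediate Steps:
((-88 - 64)²/(-23850) + 28355)*(46809 + j(-120, -6)) = ((-88 - 64)²/(-23850) + 28355)*(46809 - 1*(-120)) = ((-152)²*(-1/23850) + 28355)*(46809 + 120) = (23104*(-1/23850) + 28355)*46929 = (-11552/11925 + 28355)*46929 = (338121823/11925)*46929 = 5289239677189/3975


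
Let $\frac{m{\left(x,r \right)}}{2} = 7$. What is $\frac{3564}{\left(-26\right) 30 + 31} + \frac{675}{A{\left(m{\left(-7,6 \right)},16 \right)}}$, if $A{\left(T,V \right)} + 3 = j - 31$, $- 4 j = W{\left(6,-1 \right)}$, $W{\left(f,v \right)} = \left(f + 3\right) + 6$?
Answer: $- \frac{2560464}{113099} \approx -22.639$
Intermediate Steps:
$W{\left(f,v \right)} = 9 + f$ ($W{\left(f,v \right)} = \left(3 + f\right) + 6 = 9 + f$)
$j = - \frac{15}{4}$ ($j = - \frac{9 + 6}{4} = \left(- \frac{1}{4}\right) 15 = - \frac{15}{4} \approx -3.75$)
$m{\left(x,r \right)} = 14$ ($m{\left(x,r \right)} = 2 \cdot 7 = 14$)
$A{\left(T,V \right)} = - \frac{151}{4}$ ($A{\left(T,V \right)} = -3 - \frac{139}{4} = - \frac{151}{4}$)
$\frac{3564}{\left(-26\right) 30 + 31} + \frac{675}{A{\left(m{\left(-7,6 \right)},16 \right)}} = \frac{3564}{\left(-26\right) 30 + 31} + \frac{675}{- \frac{151}{4}} = \frac{3564}{-780 + 31} + 675 \left(- \frac{4}{151}\right) = \frac{3564}{-749} - \frac{2700}{151} = 3564 \left(- \frac{1}{749}\right) - \frac{2700}{151} = - \frac{3564}{749} - \frac{2700}{151} = - \frac{2560464}{113099}$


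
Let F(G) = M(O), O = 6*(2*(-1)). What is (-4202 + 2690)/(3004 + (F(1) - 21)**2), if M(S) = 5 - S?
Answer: -378/755 ≈ -0.50066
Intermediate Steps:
O = -12 (O = 6*(-2) = -12)
F(G) = 17 (F(G) = 5 - 1*(-12) = 5 + 12 = 17)
(-4202 + 2690)/(3004 + (F(1) - 21)**2) = (-4202 + 2690)/(3004 + (17 - 21)**2) = -1512/(3004 + (-4)**2) = -1512/(3004 + 16) = -1512/3020 = -1512*1/3020 = -378/755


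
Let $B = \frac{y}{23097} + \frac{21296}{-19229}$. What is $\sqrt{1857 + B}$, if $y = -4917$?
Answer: $\frac{2 \sqrt{10167754349987721613}}{148044071} \approx 43.078$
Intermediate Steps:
$B = - \frac{195474235}{148044071}$ ($B = - \frac{4917}{23097} + \frac{21296}{-19229} = \left(-4917\right) \frac{1}{23097} + 21296 \left(- \frac{1}{19229}\right) = - \frac{1639}{7699} - \frac{21296}{19229} = - \frac{195474235}{148044071} \approx -1.3204$)
$\sqrt{1857 + B} = \sqrt{1857 - \frac{195474235}{148044071}} = \sqrt{\frac{274722365612}{148044071}} = \frac{2 \sqrt{10167754349987721613}}{148044071}$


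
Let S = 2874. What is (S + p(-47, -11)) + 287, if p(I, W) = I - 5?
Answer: 3109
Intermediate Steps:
p(I, W) = -5 + I
(S + p(-47, -11)) + 287 = (2874 + (-5 - 47)) + 287 = (2874 - 52) + 287 = 2822 + 287 = 3109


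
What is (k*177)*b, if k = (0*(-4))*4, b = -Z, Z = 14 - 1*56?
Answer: 0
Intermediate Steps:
Z = -42 (Z = 14 - 56 = -42)
b = 42 (b = -1*(-42) = 42)
k = 0 (k = 0*4 = 0)
(k*177)*b = (0*177)*42 = 0*42 = 0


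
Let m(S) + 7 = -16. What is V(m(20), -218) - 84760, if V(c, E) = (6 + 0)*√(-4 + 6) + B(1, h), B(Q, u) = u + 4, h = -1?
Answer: -84757 + 6*√2 ≈ -84749.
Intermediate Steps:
m(S) = -23 (m(S) = -7 - 16 = -23)
B(Q, u) = 4 + u
V(c, E) = 3 + 6*√2 (V(c, E) = (6 + 0)*√(-4 + 6) + (4 - 1) = 6*√2 + 3 = 3 + 6*√2)
V(m(20), -218) - 84760 = (3 + 6*√2) - 84760 = -84757 + 6*√2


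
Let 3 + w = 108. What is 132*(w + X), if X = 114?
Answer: 28908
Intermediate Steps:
w = 105 (w = -3 + 108 = 105)
132*(w + X) = 132*(105 + 114) = 132*219 = 28908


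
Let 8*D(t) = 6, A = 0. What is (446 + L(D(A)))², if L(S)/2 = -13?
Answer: 176400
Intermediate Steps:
D(t) = ¾ (D(t) = (⅛)*6 = ¾)
L(S) = -26 (L(S) = 2*(-13) = -26)
(446 + L(D(A)))² = (446 - 26)² = 420² = 176400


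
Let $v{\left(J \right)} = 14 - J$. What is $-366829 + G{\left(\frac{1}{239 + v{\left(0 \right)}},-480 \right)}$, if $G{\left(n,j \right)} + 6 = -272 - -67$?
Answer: $-367040$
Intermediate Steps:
$G{\left(n,j \right)} = -211$ ($G{\left(n,j \right)} = -6 - 205 = -211$)
$-366829 + G{\left(\frac{1}{239 + v{\left(0 \right)}},-480 \right)} = -366829 - 211 = -367040$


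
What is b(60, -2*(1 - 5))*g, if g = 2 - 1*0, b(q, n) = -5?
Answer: -10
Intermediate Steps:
g = 2 (g = 2 + 0 = 2)
b(60, -2*(1 - 5))*g = -5*2 = -10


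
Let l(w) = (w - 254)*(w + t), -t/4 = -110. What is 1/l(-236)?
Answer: -1/99960 ≈ -1.0004e-5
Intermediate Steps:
t = 440 (t = -4*(-110) = 440)
l(w) = (-254 + w)*(440 + w) (l(w) = (w - 254)*(w + 440) = (-254 + w)*(440 + w))
1/l(-236) = 1/(-111760 + (-236)² + 186*(-236)) = 1/(-111760 + 55696 - 43896) = 1/(-99960) = -1/99960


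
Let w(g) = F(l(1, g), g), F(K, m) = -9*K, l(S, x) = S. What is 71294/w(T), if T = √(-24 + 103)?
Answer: -71294/9 ≈ -7921.6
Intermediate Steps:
T = √79 ≈ 8.8882
w(g) = -9 (w(g) = -9*1 = -9)
71294/w(T) = 71294/(-9) = 71294*(-⅑) = -71294/9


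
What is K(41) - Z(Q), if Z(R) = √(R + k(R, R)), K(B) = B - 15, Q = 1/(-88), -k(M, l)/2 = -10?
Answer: 26 - √38698/44 ≈ 21.529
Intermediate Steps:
k(M, l) = 20 (k(M, l) = -2*(-10) = 20)
Q = -1/88 ≈ -0.011364
K(B) = -15 + B
Z(R) = √(20 + R) (Z(R) = √(R + 20) = √(20 + R))
K(41) - Z(Q) = (-15 + 41) - √(20 - 1/88) = 26 - √(1759/88) = 26 - √38698/44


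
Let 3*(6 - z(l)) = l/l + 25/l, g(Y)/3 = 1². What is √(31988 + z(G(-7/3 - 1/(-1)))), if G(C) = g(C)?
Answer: √287918/3 ≈ 178.86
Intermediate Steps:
g(Y) = 3 (g(Y) = 3*1² = 3*1 = 3)
G(C) = 3
z(l) = 17/3 - 25/(3*l) (z(l) = 6 - (l/l + 25/l)/3 = 6 - (1 + 25/l)/3 = 6 + (-⅓ - 25/(3*l)) = 17/3 - 25/(3*l))
√(31988 + z(G(-7/3 - 1/(-1)))) = √(31988 + (⅓)*(-25 + 17*3)/3) = √(31988 + (⅓)*(⅓)*(-25 + 51)) = √(31988 + (⅓)*(⅓)*26) = √(31988 + 26/9) = √(287918/9) = √287918/3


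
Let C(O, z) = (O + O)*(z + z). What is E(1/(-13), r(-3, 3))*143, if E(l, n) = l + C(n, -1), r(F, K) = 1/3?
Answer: -605/3 ≈ -201.67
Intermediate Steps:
C(O, z) = 4*O*z (C(O, z) = (2*O)*(2*z) = 4*O*z)
r(F, K) = ⅓
E(l, n) = l - 4*n (E(l, n) = l + 4*n*(-1) = l - 4*n)
E(1/(-13), r(-3, 3))*143 = (1/(-13) - 4*⅓)*143 = (-1/13 - 4/3)*143 = -55/39*143 = -605/3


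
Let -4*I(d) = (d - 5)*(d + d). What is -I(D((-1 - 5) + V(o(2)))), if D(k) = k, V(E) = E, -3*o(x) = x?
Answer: 350/9 ≈ 38.889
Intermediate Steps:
o(x) = -x/3
I(d) = -d*(-5 + d)/2 (I(d) = -(d - 5)*(d + d)/4 = -(-5 + d)*2*d/4 = -d*(-5 + d)/2)
-I(D((-1 - 5) + V(o(2)))) = -((-1 - 5) - 1/3*2)*(5 - ((-1 - 5) - 1/3*2))/2 = -(-6 - 2/3)*(5 - (-6 - 2/3))/2 = -(-20)*(5 - 1*(-20/3))/(2*3) = -(-20)*(5 + 20/3)/(2*3) = -(-20)*35/(2*3*3) = -1*(-350/9) = 350/9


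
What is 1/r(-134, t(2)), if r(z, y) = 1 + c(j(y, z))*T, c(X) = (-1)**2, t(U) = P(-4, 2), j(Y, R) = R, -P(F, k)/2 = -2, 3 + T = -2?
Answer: -1/4 ≈ -0.25000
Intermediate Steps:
T = -5 (T = -3 - 2 = -5)
P(F, k) = 4 (P(F, k) = -2*(-2) = 4)
t(U) = 4
c(X) = 1
r(z, y) = -4 (r(z, y) = 1 + 1*(-5) = 1 - 5 = -4)
1/r(-134, t(2)) = 1/(-4) = -1/4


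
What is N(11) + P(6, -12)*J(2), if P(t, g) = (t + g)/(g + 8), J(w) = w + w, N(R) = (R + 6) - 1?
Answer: 22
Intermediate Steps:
N(R) = 5 + R (N(R) = (6 + R) - 1 = 5 + R)
J(w) = 2*w
P(t, g) = (g + t)/(8 + g)
N(11) + P(6, -12)*J(2) = (5 + 11) + ((-12 + 6)/(8 - 12))*(2*2) = 16 + (-6/(-4))*4 = 16 - ¼*(-6)*4 = 16 + (3/2)*4 = 16 + 6 = 22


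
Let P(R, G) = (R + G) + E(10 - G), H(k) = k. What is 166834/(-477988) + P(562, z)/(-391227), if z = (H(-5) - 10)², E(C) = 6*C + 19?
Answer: -32519309563/93500905638 ≈ -0.34780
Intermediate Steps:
E(C) = 19 + 6*C
z = 225 (z = (-5 - 10)² = (-15)² = 225)
P(R, G) = 79 + R - 5*G (P(R, G) = (R + G) + (19 + 6*(10 - G)) = (G + R) + (19 + (60 - 6*G)) = (G + R) + (79 - 6*G) = 79 + R - 5*G)
166834/(-477988) + P(562, z)/(-391227) = 166834/(-477988) + (79 + 562 - 5*225)/(-391227) = 166834*(-1/477988) + (79 + 562 - 1125)*(-1/391227) = -83417/238994 - 484*(-1/391227) = -83417/238994 + 484/391227 = -32519309563/93500905638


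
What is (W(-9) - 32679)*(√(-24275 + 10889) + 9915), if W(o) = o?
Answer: -324101520 - 32688*I*√13386 ≈ -3.241e+8 - 3.7819e+6*I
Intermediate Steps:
(W(-9) - 32679)*(√(-24275 + 10889) + 9915) = (-9 - 32679)*(√(-24275 + 10889) + 9915) = -32688*(√(-13386) + 9915) = -32688*(I*√13386 + 9915) = -32688*(9915 + I*√13386) = -324101520 - 32688*I*√13386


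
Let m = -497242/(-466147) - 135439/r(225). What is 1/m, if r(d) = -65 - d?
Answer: 135182630/63278683713 ≈ 0.0021363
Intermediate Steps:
m = 63278683713/135182630 (m = -497242/(-466147) - 135439/(-65 - 1*225) = -497242*(-1/466147) - 135439/(-65 - 225) = 497242/466147 - 135439/(-290) = 497242/466147 - 135439*(-1/290) = 497242/466147 + 135439/290 = 63278683713/135182630 ≈ 468.10)
1/m = 1/(63278683713/135182630) = 135182630/63278683713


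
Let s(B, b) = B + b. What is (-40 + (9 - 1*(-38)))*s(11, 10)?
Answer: 147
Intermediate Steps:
(-40 + (9 - 1*(-38)))*s(11, 10) = (-40 + (9 - 1*(-38)))*(11 + 10) = (-40 + (9 + 38))*21 = (-40 + 47)*21 = 7*21 = 147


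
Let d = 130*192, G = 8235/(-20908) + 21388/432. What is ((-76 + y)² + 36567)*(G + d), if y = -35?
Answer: 19172306174672/15681 ≈ 1.2226e+9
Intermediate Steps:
G = 6931606/141129 (G = 8235*(-1/20908) + 21388*(1/432) = -8235/20908 + 5347/108 = 6931606/141129 ≈ 49.115)
d = 24960
((-76 + y)² + 36567)*(G + d) = ((-76 - 35)² + 36567)*(6931606/141129 + 24960) = ((-111)² + 36567)*(3529511446/141129) = (12321 + 36567)*(3529511446/141129) = 48888*(3529511446/141129) = 19172306174672/15681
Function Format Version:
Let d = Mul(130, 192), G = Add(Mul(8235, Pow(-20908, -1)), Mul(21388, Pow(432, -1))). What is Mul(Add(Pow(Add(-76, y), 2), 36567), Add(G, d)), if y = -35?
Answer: Rational(19172306174672, 15681) ≈ 1.2226e+9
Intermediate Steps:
G = Rational(6931606, 141129) (G = Add(Mul(8235, Rational(-1, 20908)), Mul(21388, Rational(1, 432))) = Add(Rational(-8235, 20908), Rational(5347, 108)) = Rational(6931606, 141129) ≈ 49.115)
d = 24960
Mul(Add(Pow(Add(-76, y), 2), 36567), Add(G, d)) = Mul(Add(Pow(Add(-76, -35), 2), 36567), Add(Rational(6931606, 141129), 24960)) = Mul(Add(Pow(-111, 2), 36567), Rational(3529511446, 141129)) = Mul(Add(12321, 36567), Rational(3529511446, 141129)) = Mul(48888, Rational(3529511446, 141129)) = Rational(19172306174672, 15681)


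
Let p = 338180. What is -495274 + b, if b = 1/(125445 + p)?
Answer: -229621408249/463625 ≈ -4.9527e+5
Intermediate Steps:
b = 1/463625 (b = 1/(125445 + 338180) = 1/463625 ≈ 2.1569e-6)
-495274 + b = -495274 + 1/463625 = -229621408249/463625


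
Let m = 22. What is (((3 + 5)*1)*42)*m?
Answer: 7392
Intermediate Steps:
(((3 + 5)*1)*42)*m = (((3 + 5)*1)*42)*22 = ((8*1)*42)*22 = (8*42)*22 = 336*22 = 7392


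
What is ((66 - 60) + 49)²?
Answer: 3025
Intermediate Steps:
((66 - 60) + 49)² = (6 + 49)² = 55² = 3025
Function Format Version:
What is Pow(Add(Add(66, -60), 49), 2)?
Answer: 3025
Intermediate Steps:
Pow(Add(Add(66, -60), 49), 2) = Pow(Add(6, 49), 2) = Pow(55, 2) = 3025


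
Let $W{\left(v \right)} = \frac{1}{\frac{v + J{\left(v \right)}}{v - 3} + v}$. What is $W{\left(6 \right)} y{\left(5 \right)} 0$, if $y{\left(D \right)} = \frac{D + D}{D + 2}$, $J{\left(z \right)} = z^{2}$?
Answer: $0$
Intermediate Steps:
$y{\left(D \right)} = \frac{2 D}{2 + D}$
$W{\left(v \right)} = \frac{1}{v + \frac{v + v^{2}}{-3 + v}}$ ($W{\left(v \right)} = \frac{1}{\frac{v + v^{2}}{v - 3} + v} = \frac{1}{\frac{v + v^{2}}{-3 + v} + v} = \frac{1}{v + \frac{v + v^{2}}{-3 + v}}$)
$W{\left(6 \right)} y{\left(5 \right)} 0 = \frac{-3 + 6}{2 \cdot 6 \left(-1 + 6\right)} 2 \cdot 5 \frac{1}{2 + 5} \cdot 0 = \frac{1}{2} \cdot \frac{1}{6} \cdot \frac{1}{5} \cdot 3 \cdot 2 \cdot 5 \cdot \frac{1}{7} \cdot 0 = \frac{1}{20} \cdot \frac{10}{7} \cdot 0 = \frac{1}{14} \cdot 0 = 0$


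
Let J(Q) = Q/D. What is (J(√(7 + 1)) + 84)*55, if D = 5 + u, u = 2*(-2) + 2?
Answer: 4620 + 110*√2/3 ≈ 4671.9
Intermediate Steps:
u = -2 (u = -4 + 2 = -2)
D = 3 (D = 5 - 2 = 3)
J(Q) = Q/3
(J(√(7 + 1)) + 84)*55 = (√(7 + 1)/3 + 84)*55 = (√8/3 + 84)*55 = ((2*√2)/3 + 84)*55 = (2*√2/3 + 84)*55 = (84 + 2*√2/3)*55 = 4620 + 110*√2/3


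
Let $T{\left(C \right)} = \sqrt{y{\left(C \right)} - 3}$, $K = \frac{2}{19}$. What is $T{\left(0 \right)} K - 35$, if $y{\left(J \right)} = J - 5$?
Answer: $-35 + \frac{4 i \sqrt{2}}{19} \approx -35.0 + 0.29773 i$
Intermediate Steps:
$y{\left(J \right)} = -5 + J$
$K = \frac{2}{19}$ ($K = 2 \cdot \frac{1}{19} = \frac{2}{19} \approx 0.10526$)
$T{\left(C \right)} = \sqrt{-8 + C}$ ($T{\left(C \right)} = \sqrt{\left(-5 + C\right) - 3} = \sqrt{-8 + C}$)
$T{\left(0 \right)} K - 35 = \sqrt{-8 + 0} \cdot \frac{2}{19} - 35 = \sqrt{-8} \cdot \frac{2}{19} - 35 = 2 i \sqrt{2} \cdot \frac{2}{19} - 35 = \frac{4 i \sqrt{2}}{19} - 35 = -35 + \frac{4 i \sqrt{2}}{19}$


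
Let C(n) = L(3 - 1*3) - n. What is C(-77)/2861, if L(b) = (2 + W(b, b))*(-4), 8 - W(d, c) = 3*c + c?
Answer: 37/2861 ≈ 0.012933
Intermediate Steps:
W(d, c) = 8 - 4*c (W(d, c) = 8 - (3*c + c) = 8 - 4*c)
L(b) = -40 + 16*b (L(b) = (2 + (8 - 4*b))*(-4) = (10 - 4*b)*(-4) = -40 + 16*b)
C(n) = -40 - n (C(n) = (-40 + 16*(3 - 1*3)) - n = (-40 + 16*(3 - 3)) - n = (-40 + 16*0) - n = (-40 + 0) - n = -40 - n)
C(-77)/2861 = (-40 - 1*(-77))/2861 = (-40 + 77)*(1/2861) = 37*(1/2861) = 37/2861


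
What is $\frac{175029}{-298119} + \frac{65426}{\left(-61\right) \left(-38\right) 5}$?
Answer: $\frac{2912691264}{575866535} \approx 5.0579$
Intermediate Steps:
$\frac{175029}{-298119} + \frac{65426}{\left(-61\right) \left(-38\right) 5} = 175029 \left(- \frac{1}{298119}\right) + \frac{65426}{2318 \cdot 5} = - \frac{58343}{99373} + \frac{65426}{11590} = - \frac{58343}{99373} + 65426 \cdot \frac{1}{11590} = - \frac{58343}{99373} + \frac{32713}{5795} = \frac{2912691264}{575866535}$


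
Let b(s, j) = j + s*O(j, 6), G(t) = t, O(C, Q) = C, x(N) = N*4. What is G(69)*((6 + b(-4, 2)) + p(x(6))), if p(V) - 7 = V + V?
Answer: 3795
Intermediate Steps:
x(N) = 4*N
p(V) = 7 + 2*V (p(V) = 7 + (V + V) = 7 + 2*V)
b(s, j) = j + j*s (b(s, j) = j + s*j = j + j*s)
G(69)*((6 + b(-4, 2)) + p(x(6))) = 69*((6 + 2*(1 - 4)) + (7 + 2*(4*6))) = 69*((6 + 2*(-3)) + (7 + 2*24)) = 69*((6 - 6) + (7 + 48)) = 69*(0 + 55) = 69*55 = 3795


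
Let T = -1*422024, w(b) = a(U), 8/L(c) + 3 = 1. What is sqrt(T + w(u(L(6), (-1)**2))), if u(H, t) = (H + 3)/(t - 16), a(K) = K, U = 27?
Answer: I*sqrt(421997) ≈ 649.61*I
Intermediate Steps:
L(c) = -4 (L(c) = 8/(-3 + 1) = 8/(-2) = 8*(-1/2) = -4)
u(H, t) = (3 + H)/(-16 + t)
w(b) = 27
T = -422024
sqrt(T + w(u(L(6), (-1)**2))) = sqrt(-422024 + 27) = sqrt(-421997) = I*sqrt(421997)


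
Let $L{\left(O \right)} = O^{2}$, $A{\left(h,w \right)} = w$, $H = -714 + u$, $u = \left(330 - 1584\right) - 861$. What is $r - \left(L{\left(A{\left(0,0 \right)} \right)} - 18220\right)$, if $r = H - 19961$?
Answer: $-4570$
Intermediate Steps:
$u = -2115$ ($u = -1254 - 861 = -2115$)
$H = -2829$ ($H = -714 - 2115 = -2829$)
$r = -22790$ ($r = -2829 - 19961 = -22790$)
$r - \left(L{\left(A{\left(0,0 \right)} \right)} - 18220\right) = -22790 - \left(0^{2} - 18220\right) = -22790 - \left(0 - 18220\right) = -22790 - -18220 = -22790 + 18220 = -4570$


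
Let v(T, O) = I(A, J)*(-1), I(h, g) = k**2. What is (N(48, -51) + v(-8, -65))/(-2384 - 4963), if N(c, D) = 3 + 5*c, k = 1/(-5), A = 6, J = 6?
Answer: -6074/183675 ≈ -0.033069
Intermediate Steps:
k = -1/5 ≈ -0.20000
I(h, g) = 1/25 (I(h, g) = (-1/5)**2 = 1/25)
v(T, O) = -1/25 (v(T, O) = (1/25)*(-1) = -1/25)
(N(48, -51) + v(-8, -65))/(-2384 - 4963) = ((3 + 5*48) - 1/25)/(-2384 - 4963) = ((3 + 240) - 1/25)/(-7347) = (243 - 1/25)*(-1/7347) = (6074/25)*(-1/7347) = -6074/183675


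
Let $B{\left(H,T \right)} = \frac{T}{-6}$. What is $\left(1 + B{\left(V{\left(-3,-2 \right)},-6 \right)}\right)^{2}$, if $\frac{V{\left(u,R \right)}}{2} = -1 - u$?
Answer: $4$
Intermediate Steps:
$V{\left(u,R \right)} = -2 - 2 u$ ($V{\left(u,R \right)} = 2 \left(-1 - u\right) = -2 - 2 u$)
$B{\left(H,T \right)} = - \frac{T}{6}$ ($B{\left(H,T \right)} = T \left(- \frac{1}{6}\right) = - \frac{T}{6}$)
$\left(1 + B{\left(V{\left(-3,-2 \right)},-6 \right)}\right)^{2} = \left(1 - -1\right)^{2} = \left(1 + 1\right)^{2} = 2^{2} = 4$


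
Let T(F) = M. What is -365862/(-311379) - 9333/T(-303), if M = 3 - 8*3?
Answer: 323753701/726551 ≈ 445.60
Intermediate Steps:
M = -21 (M = 3 - 24 = -21)
T(F) = -21
-365862/(-311379) - 9333/T(-303) = -365862/(-311379) - 9333/(-21) = -365862*(-1/311379) - 9333*(-1/21) = 121954/103793 + 3111/7 = 323753701/726551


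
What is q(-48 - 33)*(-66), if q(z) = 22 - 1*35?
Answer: 858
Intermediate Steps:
q(z) = -13 (q(z) = 22 - 35 = -13)
q(-48 - 33)*(-66) = -13*(-66) = 858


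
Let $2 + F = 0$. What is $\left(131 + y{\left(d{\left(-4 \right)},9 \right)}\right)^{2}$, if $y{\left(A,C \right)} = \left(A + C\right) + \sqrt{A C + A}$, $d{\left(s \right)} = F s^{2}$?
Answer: $11344 + 1728 i \sqrt{5} \approx 11344.0 + 3863.9 i$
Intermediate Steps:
$F = -2$ ($F = -2 + 0 = -2$)
$d{\left(s \right)} = - 2 s^{2}$
$y{\left(A,C \right)} = A + C + \sqrt{A + A C}$ ($y{\left(A,C \right)} = \left(A + C\right) + \sqrt{A + A C} = A + C + \sqrt{A + A C}$)
$\left(131 + y{\left(d{\left(-4 \right)},9 \right)}\right)^{2} = \left(131 + \left(- 2 \left(-4\right)^{2} + 9 + \sqrt{- 2 \left(-4\right)^{2} \left(1 + 9\right)}\right)\right)^{2} = \left(131 + \left(\left(-2\right) 16 + 9 + \sqrt{\left(-2\right) 16 \cdot 10}\right)\right)^{2} = \left(131 + \left(-32 + 9 + \sqrt{\left(-32\right) 10}\right)\right)^{2} = \left(131 + \left(-32 + 9 + \sqrt{-320}\right)\right)^{2} = \left(131 + \left(-32 + 9 + 8 i \sqrt{5}\right)\right)^{2} = \left(131 - \left(23 - 8 i \sqrt{5}\right)\right)^{2} = \left(108 + 8 i \sqrt{5}\right)^{2}$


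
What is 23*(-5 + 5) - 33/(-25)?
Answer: 33/25 ≈ 1.3200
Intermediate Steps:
23*(-5 + 5) - 33/(-25) = 23*0 - 33*(-1/25) = 0 + 33/25 = 33/25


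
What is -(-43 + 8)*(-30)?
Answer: -1050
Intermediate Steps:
-(-43 + 8)*(-30) = -(-35)*(-30) = -1*1050 = -1050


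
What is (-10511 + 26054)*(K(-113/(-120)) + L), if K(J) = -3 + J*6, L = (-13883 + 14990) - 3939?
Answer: -879531741/20 ≈ -4.3977e+7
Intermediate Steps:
L = -2832 (L = 1107 - 3939 = -2832)
K(J) = -3 + 6*J
(-10511 + 26054)*(K(-113/(-120)) + L) = (-10511 + 26054)*((-3 + 6*(-113/(-120))) - 2832) = 15543*((-3 + 6*(-113*(-1/120))) - 2832) = 15543*((-3 + 6*(113/120)) - 2832) = 15543*((-3 + 113/20) - 2832) = 15543*(53/20 - 2832) = 15543*(-56587/20) = -879531741/20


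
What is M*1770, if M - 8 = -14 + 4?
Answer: -3540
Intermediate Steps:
M = -2 (M = 8 + (-14 + 4) = 8 - 10 = -2)
M*1770 = -2*1770 = -3540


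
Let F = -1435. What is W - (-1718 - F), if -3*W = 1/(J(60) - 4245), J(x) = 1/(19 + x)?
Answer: 284715625/1006062 ≈ 283.00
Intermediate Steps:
W = 79/1006062 (W = -1/(3*(1/(19 + 60) - 4245)) = -1/(3*(1/79 - 4245)) = -1/(3*(-335354/79)) = -⅓*(-79/335354) = 79/1006062 ≈ 7.8524e-5)
W - (-1718 - F) = 79/1006062 - (-1718 - 1*(-1435)) = 79/1006062 - (-1718 + 1435) = 79/1006062 - 1*(-283) = 79/1006062 + 283 = 284715625/1006062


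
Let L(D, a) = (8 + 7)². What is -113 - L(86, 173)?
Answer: -338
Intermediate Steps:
L(D, a) = 225 (L(D, a) = 15² = 225)
-113 - L(86, 173) = -113 - 1*225 = -113 - 225 = -338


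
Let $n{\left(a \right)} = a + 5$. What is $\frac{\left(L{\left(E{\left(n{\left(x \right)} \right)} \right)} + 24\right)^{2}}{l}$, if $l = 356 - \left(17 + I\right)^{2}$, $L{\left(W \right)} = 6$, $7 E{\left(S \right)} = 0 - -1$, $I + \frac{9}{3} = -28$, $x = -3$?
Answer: $\frac{45}{8} \approx 5.625$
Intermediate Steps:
$I = -31$ ($I = -3 - 28 = -31$)
$n{\left(a \right)} = 5 + a$
$E{\left(S \right)} = \frac{1}{7}$ ($E{\left(S \right)} = \frac{0 - -1}{7} = \frac{0 + 1}{7} = \frac{1}{7} \cdot 1 = \frac{1}{7}$)
$l = 160$ ($l = 356 - \left(17 - 31\right)^{2} = 356 - \left(-14\right)^{2} = 356 - 196 = 160$)
$\frac{\left(L{\left(E{\left(n{\left(x \right)} \right)} \right)} + 24\right)^{2}}{l} = \frac{\left(6 + 24\right)^{2}}{160} = 30^{2} \cdot \frac{1}{160} = 900 \cdot \frac{1}{160} = \frac{45}{8}$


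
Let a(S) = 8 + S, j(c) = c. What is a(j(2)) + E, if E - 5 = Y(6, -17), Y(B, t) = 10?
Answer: 25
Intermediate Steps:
E = 15 (E = 5 + 10 = 15)
a(j(2)) + E = (8 + 2) + 15 = 10 + 15 = 25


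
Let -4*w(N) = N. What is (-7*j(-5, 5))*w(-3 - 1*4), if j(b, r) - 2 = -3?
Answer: 49/4 ≈ 12.250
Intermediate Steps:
w(N) = -N/4
j(b, r) = -1 (j(b, r) = 2 - 3 = -1)
(-7*j(-5, 5))*w(-3 - 1*4) = (-7*(-1))*(-(-3 - 1*4)/4) = 7*(-(-3 - 4)/4) = 7*(-¼*(-7)) = 7*(7/4) = 49/4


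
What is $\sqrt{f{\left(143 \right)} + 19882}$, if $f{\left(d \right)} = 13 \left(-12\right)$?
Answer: $\sqrt{19726} \approx 140.45$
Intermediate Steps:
$f{\left(d \right)} = -156$
$\sqrt{f{\left(143 \right)} + 19882} = \sqrt{-156 + 19882} = \sqrt{19726}$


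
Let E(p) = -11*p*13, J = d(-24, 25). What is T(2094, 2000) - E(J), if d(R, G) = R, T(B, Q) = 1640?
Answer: -1792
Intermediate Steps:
J = -24
E(p) = -143*p
T(2094, 2000) - E(J) = 1640 - (-143)*(-24) = 1640 - 1*3432 = 1640 - 3432 = -1792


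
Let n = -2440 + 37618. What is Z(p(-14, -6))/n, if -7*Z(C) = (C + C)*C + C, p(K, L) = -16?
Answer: -248/123123 ≈ -0.0020142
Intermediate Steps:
n = 35178
Z(C) = -2*C²/7 - C/7 (Z(C) = -((C + C)*C + C)/7 = -((2*C)*C + C)/7 = -(2*C² + C)/7 = -(C + 2*C²)/7 = -2*C²/7 - C/7)
Z(p(-14, -6))/n = -⅐*(-16)*(1 + 2*(-16))/35178 = -⅐*(-16)*(1 - 32)*(1/35178) = -⅐*(-16)*(-31)*(1/35178) = -496/7*1/35178 = -248/123123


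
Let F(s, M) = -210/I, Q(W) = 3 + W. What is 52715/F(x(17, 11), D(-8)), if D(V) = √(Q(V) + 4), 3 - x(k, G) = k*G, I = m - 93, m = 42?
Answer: 179231/14 ≈ 12802.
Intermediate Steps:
I = -51 (I = 42 - 93 = -51)
x(k, G) = 3 - G*k (x(k, G) = 3 - k*G = 3 - G*k)
D(V) = √(7 + V) (D(V) = √((3 + V) + 4) = √(7 + V))
F(s, M) = 70/17 (F(s, M) = -210/(-51) = -210*(-1/51) = 70/17)
52715/F(x(17, 11), D(-8)) = 52715/(70/17) = 52715*(17/70) = 179231/14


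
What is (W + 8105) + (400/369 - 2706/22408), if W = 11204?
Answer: 79832717627/4134276 ≈ 19310.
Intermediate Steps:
(W + 8105) + (400/369 - 2706/22408) = (11204 + 8105) + (400/369 - 2706/22408) = 19309 + (400*(1/369) - 2706*1/22408) = 19309 + (400/369 - 1353/11204) = 19309 + 3982343/4134276 = 79832717627/4134276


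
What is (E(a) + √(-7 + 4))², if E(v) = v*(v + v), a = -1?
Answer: (2 + I*√3)² ≈ 1.0 + 6.9282*I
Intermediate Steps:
E(v) = 2*v² (E(v) = v*(2*v) = 2*v²)
(E(a) + √(-7 + 4))² = (2*(-1)² + √(-7 + 4))² = (2*1 + √(-3))² = (2 + I*√3)²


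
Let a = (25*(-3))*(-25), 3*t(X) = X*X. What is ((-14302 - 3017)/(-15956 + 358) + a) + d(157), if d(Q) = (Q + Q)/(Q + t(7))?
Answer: 3807937299/2027740 ≈ 1877.9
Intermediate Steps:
t(X) = X²/3 (t(X) = (X*X)/3 = X²/3)
a = 1875 (a = -75*(-25) = 1875)
d(Q) = 2*Q/(49/3 + Q) (d(Q) = (Q + Q)/(Q + (⅓)*7²) = (2*Q)/(Q + (⅓)*49) = (2*Q)/(Q + 49/3) = (2*Q)/(49/3 + Q) = 2*Q/(49/3 + Q))
((-14302 - 3017)/(-15956 + 358) + a) + d(157) = ((-14302 - 3017)/(-15956 + 358) + 1875) + 6*157/(49 + 3*157) = (-17319/(-15598) + 1875) + 6*157/(49 + 471) = (-17319*(-1/15598) + 1875) + 6*157/520 = (17319/15598 + 1875) + 6*157*(1/520) = 29263569/15598 + 471/260 = 3807937299/2027740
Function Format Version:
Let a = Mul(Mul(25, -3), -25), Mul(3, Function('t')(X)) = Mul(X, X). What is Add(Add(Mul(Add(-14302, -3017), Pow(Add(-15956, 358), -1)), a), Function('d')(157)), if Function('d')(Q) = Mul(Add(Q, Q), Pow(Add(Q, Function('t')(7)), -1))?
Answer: Rational(3807937299, 2027740) ≈ 1877.9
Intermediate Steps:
Function('t')(X) = Mul(Rational(1, 3), Pow(X, 2)) (Function('t')(X) = Mul(Rational(1, 3), Mul(X, X)) = Mul(Rational(1, 3), Pow(X, 2)))
a = 1875 (a = Mul(-75, -25) = 1875)
Function('d')(Q) = Mul(2, Q, Pow(Add(Rational(49, 3), Q), -1)) (Function('d')(Q) = Mul(Add(Q, Q), Pow(Add(Q, Mul(Rational(1, 3), Pow(7, 2))), -1)) = Mul(Mul(2, Q), Pow(Add(Q, Mul(Rational(1, 3), 49)), -1)) = Mul(Mul(2, Q), Pow(Add(Q, Rational(49, 3)), -1)) = Mul(Mul(2, Q), Pow(Add(Rational(49, 3), Q), -1)) = Mul(2, Q, Pow(Add(Rational(49, 3), Q), -1)))
Add(Add(Mul(Add(-14302, -3017), Pow(Add(-15956, 358), -1)), a), Function('d')(157)) = Add(Add(Mul(Add(-14302, -3017), Pow(Add(-15956, 358), -1)), 1875), Mul(6, 157, Pow(Add(49, Mul(3, 157)), -1))) = Add(Add(Mul(-17319, Pow(-15598, -1)), 1875), Mul(6, 157, Pow(Add(49, 471), -1))) = Add(Add(Mul(-17319, Rational(-1, 15598)), 1875), Mul(6, 157, Pow(520, -1))) = Add(Add(Rational(17319, 15598), 1875), Mul(6, 157, Rational(1, 520))) = Add(Rational(29263569, 15598), Rational(471, 260)) = Rational(3807937299, 2027740)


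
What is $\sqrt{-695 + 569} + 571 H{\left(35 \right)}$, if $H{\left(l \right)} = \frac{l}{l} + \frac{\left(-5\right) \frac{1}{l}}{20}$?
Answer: $\frac{79369}{140} + 3 i \sqrt{14} \approx 566.92 + 11.225 i$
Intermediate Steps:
$H{\left(l \right)} = 1 - \frac{1}{4 l}$ ($H{\left(l \right)} = 1 + - \frac{5}{l} \frac{1}{20} = 1 - \frac{1}{4 l}$)
$\sqrt{-695 + 569} + 571 H{\left(35 \right)} = \sqrt{-695 + 569} + 571 \frac{- \frac{1}{4} + 35}{35} = \sqrt{-126} + 571 \cdot \frac{1}{35} \cdot \frac{139}{4} = 3 i \sqrt{14} + 571 \cdot \frac{139}{140} = 3 i \sqrt{14} + \frac{79369}{140} = \frac{79369}{140} + 3 i \sqrt{14}$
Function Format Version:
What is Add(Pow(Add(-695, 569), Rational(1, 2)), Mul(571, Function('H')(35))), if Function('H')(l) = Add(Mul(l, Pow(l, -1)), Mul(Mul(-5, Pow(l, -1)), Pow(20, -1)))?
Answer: Add(Rational(79369, 140), Mul(3, I, Pow(14, Rational(1, 2)))) ≈ Add(566.92, Mul(11.225, I))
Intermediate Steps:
Function('H')(l) = Add(1, Mul(Rational(-1, 4), Pow(l, -1))) (Function('H')(l) = Add(1, Mul(Mul(-5, Pow(l, -1)), Rational(1, 20))) = Add(1, Mul(Rational(-1, 4), Pow(l, -1))))
Add(Pow(Add(-695, 569), Rational(1, 2)), Mul(571, Function('H')(35))) = Add(Pow(Add(-695, 569), Rational(1, 2)), Mul(571, Mul(Pow(35, -1), Add(Rational(-1, 4), 35)))) = Add(Pow(-126, Rational(1, 2)), Mul(571, Mul(Rational(1, 35), Rational(139, 4)))) = Add(Mul(3, I, Pow(14, Rational(1, 2))), Mul(571, Rational(139, 140))) = Add(Mul(3, I, Pow(14, Rational(1, 2))), Rational(79369, 140)) = Add(Rational(79369, 140), Mul(3, I, Pow(14, Rational(1, 2))))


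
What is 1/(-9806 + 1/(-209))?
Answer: -209/2049455 ≈ -0.00010198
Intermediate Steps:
1/(-9806 + 1/(-209)) = 1/(-9806 - 1/209) = 1/(-2049455/209) = -209/2049455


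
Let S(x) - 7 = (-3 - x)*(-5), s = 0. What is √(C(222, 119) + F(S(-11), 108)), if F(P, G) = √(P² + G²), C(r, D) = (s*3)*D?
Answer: √3*1417^(¼) ≈ 10.627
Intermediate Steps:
C(r, D) = 0 (C(r, D) = (0*3)*D = 0*D = 0)
S(x) = 22 + 5*x (S(x) = 7 + (-3 - x)*(-5) = 7 + (15 + 5*x) = 22 + 5*x)
F(P, G) = √(G² + P²)
√(C(222, 119) + F(S(-11), 108)) = √(0 + √(108² + (22 + 5*(-11))²)) = √(0 + √(11664 + (22 - 55)²)) = √(0 + √(11664 + (-33)²)) = √(0 + √(11664 + 1089)) = √(0 + √12753) = √(0 + 3*√1417) = √(3*√1417) = √3*1417^(¼)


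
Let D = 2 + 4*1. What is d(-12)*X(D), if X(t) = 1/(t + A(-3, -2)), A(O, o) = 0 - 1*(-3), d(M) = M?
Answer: -4/3 ≈ -1.3333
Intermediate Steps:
A(O, o) = 3 (A(O, o) = 0 + 3 = 3)
D = 6 (D = 2 + 4 = 6)
X(t) = 1/(3 + t) (X(t) = 1/(t + 3) = 1/(3 + t))
d(-12)*X(D) = -12/(3 + 6) = -12/9 = -12*1/9 = -4/3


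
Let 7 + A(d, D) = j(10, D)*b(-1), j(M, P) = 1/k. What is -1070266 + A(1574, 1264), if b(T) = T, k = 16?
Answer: -17124369/16 ≈ -1.0703e+6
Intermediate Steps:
j(M, P) = 1/16
A(d, D) = -113/16 (A(d, D) = -7 + (1/16)*(-1) = -7 - 1/16 = -113/16)
-1070266 + A(1574, 1264) = -1070266 - 113/16 = -17124369/16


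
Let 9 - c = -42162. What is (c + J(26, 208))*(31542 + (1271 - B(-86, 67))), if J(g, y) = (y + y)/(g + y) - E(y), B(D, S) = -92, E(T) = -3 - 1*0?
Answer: 12490145710/9 ≈ 1.3878e+9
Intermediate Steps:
E(T) = -3 (E(T) = -3 + 0 = -3)
c = 42171 (c = 9 - 1*(-42162) = 9 + 42162 = 42171)
J(g, y) = 3 + 2*y/(g + y) (J(g, y) = (y + y)/(g + y) - 1*(-3) = (2*y)/(g + y) + 3 = 2*y/(g + y) + 3 = 3 + 2*y/(g + y))
(c + J(26, 208))*(31542 + (1271 - B(-86, 67))) = (42171 + (3*26 + 5*208)/(26 + 208))*(31542 + (1271 - 1*(-92))) = (42171 + (78 + 1040)/234)*(31542 + (1271 + 92)) = (42171 + (1/234)*1118)*(31542 + 1363) = (42171 + 43/9)*32905 = (379582/9)*32905 = 12490145710/9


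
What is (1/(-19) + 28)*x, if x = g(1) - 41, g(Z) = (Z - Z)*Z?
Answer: -21771/19 ≈ -1145.8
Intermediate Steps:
g(Z) = 0 (g(Z) = 0*Z = 0)
x = -41 (x = 0 - 41 = -41)
(1/(-19) + 28)*x = (1/(-19) + 28)*(-41) = (-1/19 + 28)*(-41) = (531/19)*(-41) = -21771/19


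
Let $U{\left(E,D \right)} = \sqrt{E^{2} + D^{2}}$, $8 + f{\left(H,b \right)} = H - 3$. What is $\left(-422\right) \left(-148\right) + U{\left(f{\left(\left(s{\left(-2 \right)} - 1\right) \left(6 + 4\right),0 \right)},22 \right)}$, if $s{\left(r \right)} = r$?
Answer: $62456 + \sqrt{2165} \approx 62503.0$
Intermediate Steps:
$f{\left(H,b \right)} = -11 + H$ ($f{\left(H,b \right)} = -8 + \left(H - 3\right) = -8 + \left(-3 + H\right) = -11 + H$)
$U{\left(E,D \right)} = \sqrt{D^{2} + E^{2}}$
$\left(-422\right) \left(-148\right) + U{\left(f{\left(\left(s{\left(-2 \right)} - 1\right) \left(6 + 4\right),0 \right)},22 \right)} = \left(-422\right) \left(-148\right) + \sqrt{22^{2} + \left(-11 + \left(-2 - 1\right) \left(6 + 4\right)\right)^{2}} = 62456 + \sqrt{484 + \left(-11 - 30\right)^{2}} = 62456 + \sqrt{484 + \left(-41\right)^{2}} = 62456 + \sqrt{484 + 1681} = 62456 + \sqrt{2165}$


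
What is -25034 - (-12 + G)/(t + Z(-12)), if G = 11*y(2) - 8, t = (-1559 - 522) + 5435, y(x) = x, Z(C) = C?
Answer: -41831815/1671 ≈ -25034.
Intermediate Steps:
t = 3354 (t = -2081 + 5435 = 3354)
G = 14 (G = 11*2 - 8 = 22 - 8 = 14)
-25034 - (-12 + G)/(t + Z(-12)) = -25034 - (-12 + 14)/(3354 - 12) = -25034 - 2/3342 = -25034 - 1*1/1671 = -25034 - 1/1671 = -41831815/1671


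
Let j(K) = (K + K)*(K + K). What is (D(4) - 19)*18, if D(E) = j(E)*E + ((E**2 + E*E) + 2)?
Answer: 4878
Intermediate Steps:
j(K) = 4*K**2 (j(K) = (2*K)*(2*K) = 4*K**2)
D(E) = 2 + 2*E**2 + 4*E**3 (D(E) = (4*E**2)*E + ((E**2 + E*E) + 2) = 4*E**3 + ((E**2 + E**2) + 2) = 4*E**3 + (2*E**2 + 2) = 4*E**3 + (2 + 2*E**2) = 2 + 2*E**2 + 4*E**3)
(D(4) - 19)*18 = ((2 + 2*4**2 + 4*4**3) - 19)*18 = ((2 + 2*16 + 4*64) - 19)*18 = ((2 + 32 + 256) - 19)*18 = (290 - 19)*18 = 271*18 = 4878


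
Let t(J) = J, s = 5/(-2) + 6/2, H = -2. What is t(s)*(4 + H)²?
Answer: 2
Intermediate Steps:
s = ½ (s = 5*(-½) + 6*(½) = -5/2 + 3 = ½ ≈ 0.50000)
t(s)*(4 + H)² = (4 - 2)²/2 = (½)*2² = (½)*4 = 2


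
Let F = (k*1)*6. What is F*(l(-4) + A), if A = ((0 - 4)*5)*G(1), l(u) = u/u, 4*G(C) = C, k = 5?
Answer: -120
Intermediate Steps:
G(C) = C/4
l(u) = 1
A = -5 (A = ((0 - 4)*5)*((¼)*1) = -4*5*(¼) = -20*¼ = -5)
F = 30 (F = (5*1)*6 = 5*6 = 30)
F*(l(-4) + A) = 30*(1 - 5) = 30*(-4) = -120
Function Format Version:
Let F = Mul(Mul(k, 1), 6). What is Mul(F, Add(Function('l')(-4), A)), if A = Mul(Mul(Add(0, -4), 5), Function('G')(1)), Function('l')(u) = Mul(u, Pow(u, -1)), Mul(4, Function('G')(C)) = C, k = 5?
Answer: -120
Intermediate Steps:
Function('G')(C) = Mul(Rational(1, 4), C)
Function('l')(u) = 1
A = -5 (A = Mul(Mul(Add(0, -4), 5), Mul(Rational(1, 4), 1)) = Mul(Mul(-4, 5), Rational(1, 4)) = Mul(-20, Rational(1, 4)) = -5)
F = 30 (F = Mul(Mul(5, 1), 6) = Mul(5, 6) = 30)
Mul(F, Add(Function('l')(-4), A)) = Mul(30, Add(1, -5)) = Mul(30, -4) = -120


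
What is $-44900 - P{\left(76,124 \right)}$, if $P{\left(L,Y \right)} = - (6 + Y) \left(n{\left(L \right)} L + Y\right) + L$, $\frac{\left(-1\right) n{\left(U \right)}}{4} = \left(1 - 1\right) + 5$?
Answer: $-226456$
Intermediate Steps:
$n{\left(U \right)} = -20$ ($n{\left(U \right)} = - 4 \left(\left(1 - 1\right) + 5\right) = - 4 \left(0 + 5\right) = \left(-4\right) 5 = -20$)
$P{\left(L,Y \right)} = L + \left(-6 - Y\right) \left(Y - 20 L\right)$ ($P{\left(L,Y \right)} = - (6 + Y) \left(- 20 L + Y\right) + L = \left(-6 - Y\right) \left(Y - 20 L\right) + L = L + \left(-6 - Y\right) \left(Y - 20 L\right)$)
$-44900 - P{\left(76,124 \right)} = -44900 - \left(- 124^{2} - 744 + 121 \cdot 76 + 20 \cdot 76 \cdot 124\right) = -44900 - \left(\left(-1\right) 15376 - 744 + 9196 + 188480\right) = -44900 - \left(-15376 - 744 + 9196 + 188480\right) = -44900 - 181556 = -226456$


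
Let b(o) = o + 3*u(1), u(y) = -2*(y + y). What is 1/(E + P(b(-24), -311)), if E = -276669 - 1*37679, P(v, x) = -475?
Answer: -1/314823 ≈ -3.1764e-6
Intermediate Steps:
u(y) = -4*y
b(o) = -12 + o (b(o) = o + 3*(-4*1) = o + 3*(-4) = o - 12 = -12 + o)
E = -314348 (E = -276669 - 37679 = -314348)
1/(E + P(b(-24), -311)) = 1/(-314348 - 475) = 1/(-314823) = -1/314823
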